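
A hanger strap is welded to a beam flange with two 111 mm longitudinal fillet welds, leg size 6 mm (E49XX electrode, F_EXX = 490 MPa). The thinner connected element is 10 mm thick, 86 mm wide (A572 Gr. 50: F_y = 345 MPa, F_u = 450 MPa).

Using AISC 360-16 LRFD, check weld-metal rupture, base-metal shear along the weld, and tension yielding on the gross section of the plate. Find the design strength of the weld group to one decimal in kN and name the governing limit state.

207.7 kN (weld metal governs)

Weld metal: throat = 0.707×6 = 4.242 mm, L = 2×111 = 222 mm. φR_n = 0.75 × 0.6 × 490 × 4.242 × 222 = 207.7 kN.
Base metal shear (10 mm plate): yield φR_n = 1.0×0.6×345×10×222 = 459.5 kN; rupture φR_n = 0.75×0.6×450×10×222 = 449.6 kN; take 449.6 kN (rupture).
Tension yield (gross): A_g = 86×10 = 860 mm². φR_n = 0.90 × 345 × 860 = 267.0 kN.
Governing: min(207.7, 449.6, 267.0) = 207.7 kN → weld metal.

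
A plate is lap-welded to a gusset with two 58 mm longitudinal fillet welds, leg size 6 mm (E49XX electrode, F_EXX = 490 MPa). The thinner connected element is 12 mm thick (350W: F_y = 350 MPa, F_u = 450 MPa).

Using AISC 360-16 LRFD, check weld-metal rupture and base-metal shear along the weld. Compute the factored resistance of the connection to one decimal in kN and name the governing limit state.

108.5 kN (weld metal governs)

Weld metal: throat = 0.707×6 = 4.242 mm, L = 2×58 = 116 mm. φR_n = 0.75 × 0.6 × 490 × 4.242 × 116 = 108.5 kN.
Base metal shear (12 mm plate): yield φR_n = 1.0×0.6×350×12×116 = 292.3 kN; rupture φR_n = 0.75×0.6×450×12×116 = 281.9 kN; take 281.9 kN (rupture).
Governing: min(108.5, 281.9) = 108.5 kN → weld metal.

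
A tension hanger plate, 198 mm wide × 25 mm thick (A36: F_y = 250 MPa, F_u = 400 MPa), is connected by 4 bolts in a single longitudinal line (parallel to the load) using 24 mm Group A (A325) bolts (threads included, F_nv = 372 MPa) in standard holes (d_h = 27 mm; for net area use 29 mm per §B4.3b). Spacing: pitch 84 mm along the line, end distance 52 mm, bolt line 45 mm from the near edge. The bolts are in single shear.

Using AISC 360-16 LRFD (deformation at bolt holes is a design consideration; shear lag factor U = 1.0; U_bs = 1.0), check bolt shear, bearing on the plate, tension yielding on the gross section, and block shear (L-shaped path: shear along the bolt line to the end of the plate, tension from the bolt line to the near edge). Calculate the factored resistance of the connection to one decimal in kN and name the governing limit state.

504.9 kN (bolt shear governs)

Bolt shear: A_b = π(24)²/4 = 452.39 mm². φR_n = 0.75 × 372 × 452.39 × 4 × 1 = 504.9 kN.
Bearing (25 mm plate, F_u = 400 MPa): end bolts L_c = 52 − 27/2 = 38.5, R_n = min(1.2×38.5×25×400, 2.4×24×25×400) = 462 kN/bolt; interior L_c = 84 − 27 = 57, R_n = 576 kN/bolt. φR_n = 0.75 × (1×462 + 3×576) = 1642.5 kN.
Tension yield (gross): A_g = 198×25 = 4950 mm². φR_n = 0.90 × 250 × 4950 = 1113.8 kN.
Block shear: shear path 1×[52+3×84] = 1×304 mm, A_gv = 7600, A_nv = 1×(304 − 3.5×29)×25 = 5062.5 mm²; tension to near edge: (45 − 0.5×29)×25 = 762.5 mm². R_n = min(0.6×400×5062.5, 0.6×250×7600) + 1.0×400×762.5 = min(1215, 1140) + 305 = 1445 kN. φR_n = 0.75 × 1445 = 1083.8 kN.
Governing: min(504.9, 1642.5, 1113.8, 1083.8) = 504.9 kN → bolt shear.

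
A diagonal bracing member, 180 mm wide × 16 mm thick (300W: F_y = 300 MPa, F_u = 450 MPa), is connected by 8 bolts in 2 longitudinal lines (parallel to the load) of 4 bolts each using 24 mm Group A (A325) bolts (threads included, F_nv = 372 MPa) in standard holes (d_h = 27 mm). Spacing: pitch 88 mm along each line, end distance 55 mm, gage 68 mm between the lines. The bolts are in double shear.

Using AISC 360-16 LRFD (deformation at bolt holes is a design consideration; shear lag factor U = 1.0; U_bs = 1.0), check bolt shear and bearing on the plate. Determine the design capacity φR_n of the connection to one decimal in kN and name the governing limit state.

Bolt shear: A_b = π(24)²/4 = 452.39 mm². φR_n = 0.75 × 372 × 452.39 × 8 × 2 = 2019.5 kN.
Bearing (16 mm plate, F_u = 450 MPa): end bolts L_c = 55 − 27/2 = 41.5, R_n = min(1.2×41.5×16×450, 2.4×24×16×450) = 358.56 kN/bolt; interior L_c = 88 − 27 = 61, R_n = 414.72 kN/bolt. φR_n = 0.75 × (2×358.56 + 6×414.72) = 2404.1 kN.
Governing: min(2019.5, 2404.1) = 2019.5 kN → bolt shear.

2019.5 kN (bolt shear governs)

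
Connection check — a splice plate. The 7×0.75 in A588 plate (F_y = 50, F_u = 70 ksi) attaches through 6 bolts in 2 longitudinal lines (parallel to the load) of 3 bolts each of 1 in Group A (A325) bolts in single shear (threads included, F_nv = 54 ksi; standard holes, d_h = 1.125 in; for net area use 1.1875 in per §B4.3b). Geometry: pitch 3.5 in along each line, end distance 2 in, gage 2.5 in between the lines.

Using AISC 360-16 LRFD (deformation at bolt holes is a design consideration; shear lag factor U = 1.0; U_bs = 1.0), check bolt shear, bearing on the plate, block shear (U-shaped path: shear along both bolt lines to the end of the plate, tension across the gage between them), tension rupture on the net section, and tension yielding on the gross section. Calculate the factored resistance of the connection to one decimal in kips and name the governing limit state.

Bolt shear: A_b = π(1)²/4 = 0.7854 in². φR_n = 0.75 × 54 × 0.7854 × 6 × 1 = 190.9 kips.
Bearing (0.75 in plate, F_u = 70 ksi): end bolts L_c = 2 − 1.125/2 = 1.4375, R_n = min(1.2×1.4375×0.75×70, 2.4×1×0.75×70) = 90.563 kips/bolt; interior L_c = 3.5 − 1.125 = 2.375, R_n = 126 kips/bolt. φR_n = 0.75 × (2×90.563 + 4×126) = 513.8 kips.
Block shear: shear path 2×[2+2×3.5] = 2×9 in, A_gv = 13.5, A_nv = 2×(9 − 2.5×1.1875)×0.75 = 9.0469 in²; tension across gage: (2.5 − 1×1.1875)×0.75 = 0.98438 in². R_n = min(0.6×70×9.0469, 0.6×50×13.5) + 1.0×70×0.98438 = min(379.97, 405) + 68.907 = 448.88 kips. φR_n = 0.75 × 448.88 = 336.7 kips.
Tension rupture (net): A_n = (7 − 2×1.1875)×0.75 = 3.4688 in² (U = 1.0, A_e = A_n). φR_n = 0.75 × 70 × 3.4688 = 182.1 kips.
Tension yield (gross): A_g = 7×0.75 = 5.25 in². φR_n = 0.90 × 50 × 5.25 = 236.3 kips.
Governing: min(190.9, 513.8, 336.7, 182.1, 236.3) = 182.1 kips → net-section rupture.

182.1 kips (net-section rupture governs)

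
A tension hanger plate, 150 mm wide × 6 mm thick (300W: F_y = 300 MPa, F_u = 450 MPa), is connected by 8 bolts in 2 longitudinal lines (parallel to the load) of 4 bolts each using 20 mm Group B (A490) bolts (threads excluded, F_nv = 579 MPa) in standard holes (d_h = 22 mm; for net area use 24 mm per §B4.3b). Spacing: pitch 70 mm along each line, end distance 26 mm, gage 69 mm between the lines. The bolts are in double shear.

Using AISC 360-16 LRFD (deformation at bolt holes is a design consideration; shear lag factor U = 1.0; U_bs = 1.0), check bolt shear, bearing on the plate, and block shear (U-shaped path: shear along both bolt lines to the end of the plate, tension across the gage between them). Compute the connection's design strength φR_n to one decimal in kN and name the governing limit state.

Bolt shear: A_b = π(20)²/4 = 314.16 mm². φR_n = 0.75 × 579 × 314.16 × 8 × 2 = 2182.8 kN.
Bearing (6 mm plate, F_u = 450 MPa): end bolts L_c = 26 − 22/2 = 15, R_n = min(1.2×15×6×450, 2.4×20×6×450) = 48.6 kN/bolt; interior L_c = 70 − 22 = 48, R_n = 129.6 kN/bolt. φR_n = 0.75 × (2×48.6 + 6×129.6) = 656.1 kN.
Block shear: shear path 2×[26+3×70] = 2×236 mm, A_gv = 2832, A_nv = 2×(236 − 3.5×24)×6 = 1824 mm²; tension across gage: (69 − 1×24)×6 = 270 mm². R_n = min(0.6×450×1824, 0.6×300×2832) + 1.0×450×270 = min(492.48, 509.76) + 121.5 = 613.98 kN. φR_n = 0.75 × 613.98 = 460.5 kN.
Governing: min(2182.8, 656.1, 460.5) = 460.5 kN → block shear.

460.5 kN (block shear governs)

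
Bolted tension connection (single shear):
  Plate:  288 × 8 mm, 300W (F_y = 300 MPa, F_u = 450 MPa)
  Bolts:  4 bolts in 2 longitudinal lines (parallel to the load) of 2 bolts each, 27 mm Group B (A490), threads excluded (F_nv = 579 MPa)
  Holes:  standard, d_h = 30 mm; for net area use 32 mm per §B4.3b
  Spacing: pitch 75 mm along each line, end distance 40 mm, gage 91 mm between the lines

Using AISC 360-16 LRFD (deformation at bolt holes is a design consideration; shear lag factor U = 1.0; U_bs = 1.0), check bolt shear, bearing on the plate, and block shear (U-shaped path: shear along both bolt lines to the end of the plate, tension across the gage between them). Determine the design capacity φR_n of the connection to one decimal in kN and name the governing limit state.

376.4 kN (block shear governs)

Bolt shear: A_b = π(27)²/4 = 572.56 mm². φR_n = 0.75 × 579 × 572.56 × 4 × 1 = 994.5 kN.
Bearing (8 mm plate, F_u = 450 MPa): end bolts L_c = 40 − 30/2 = 25, R_n = min(1.2×25×8×450, 2.4×27×8×450) = 108 kN/bolt; interior L_c = 75 − 30 = 45, R_n = 194.4 kN/bolt. φR_n = 0.75 × (2×108 + 2×194.4) = 453.6 kN.
Block shear: shear path 2×[40+1×75] = 2×115 mm, A_gv = 1840, A_nv = 2×(115 − 1.5×32)×8 = 1072 mm²; tension across gage: (91 − 1×32)×8 = 472 mm². R_n = min(0.6×450×1072, 0.6×300×1840) + 1.0×450×472 = min(289.44, 331.2) + 212.4 = 501.84 kN. φR_n = 0.75 × 501.84 = 376.4 kN.
Governing: min(994.5, 453.6, 376.4) = 376.4 kN → block shear.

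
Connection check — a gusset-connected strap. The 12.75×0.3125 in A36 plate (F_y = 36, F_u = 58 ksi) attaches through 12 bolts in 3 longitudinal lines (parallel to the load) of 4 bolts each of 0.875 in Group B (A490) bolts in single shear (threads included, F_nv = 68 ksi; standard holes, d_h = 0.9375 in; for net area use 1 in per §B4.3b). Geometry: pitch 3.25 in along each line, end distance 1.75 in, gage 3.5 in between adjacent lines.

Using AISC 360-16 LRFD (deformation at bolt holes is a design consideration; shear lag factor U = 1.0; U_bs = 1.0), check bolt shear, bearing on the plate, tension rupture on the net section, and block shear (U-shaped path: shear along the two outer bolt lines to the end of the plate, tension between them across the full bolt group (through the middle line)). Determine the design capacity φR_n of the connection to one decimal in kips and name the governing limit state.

132.5 kips (net-section rupture governs)

Bolt shear: A_b = π(0.875)²/4 = 0.60132 in². φR_n = 0.75 × 68 × 0.60132 × 12 × 1 = 368.0 kips.
Bearing (0.3125 in plate, F_u = 58 ksi): end bolts L_c = 1.75 − 0.9375/2 = 1.28125, R_n = min(1.2×1.28125×0.3125×58, 2.4×0.875×0.3125×58) = 27.867 kips/bolt; interior L_c = 3.25 − 0.9375 = 2.3125, R_n = 38.063 kips/bolt. φR_n = 0.75 × (3×27.867 + 9×38.063) = 319.6 kips.
Tension rupture (net): A_n = (12.75 − 3×1)×0.3125 = 3.0469 in² (U = 1.0, A_e = A_n). φR_n = 0.75 × 58 × 3.0469 = 132.5 kips.
Block shear: shear path 2×[1.75+3×3.25] = 2×11.5 in, A_gv = 7.1875, A_nv = 2×(11.5 − 3.5×1)×0.3125 = 5 in²; tension across gage: (7 − 2×1)×0.3125 = 1.5625 in². R_n = min(0.6×58×5, 0.6×36×7.1875) + 1.0×58×1.5625 = min(174, 155.25) + 90.625 = 245.88 kips. φR_n = 0.75 × 245.88 = 184.4 kips.
Governing: min(368.0, 319.6, 132.5, 184.4) = 132.5 kips → net-section rupture.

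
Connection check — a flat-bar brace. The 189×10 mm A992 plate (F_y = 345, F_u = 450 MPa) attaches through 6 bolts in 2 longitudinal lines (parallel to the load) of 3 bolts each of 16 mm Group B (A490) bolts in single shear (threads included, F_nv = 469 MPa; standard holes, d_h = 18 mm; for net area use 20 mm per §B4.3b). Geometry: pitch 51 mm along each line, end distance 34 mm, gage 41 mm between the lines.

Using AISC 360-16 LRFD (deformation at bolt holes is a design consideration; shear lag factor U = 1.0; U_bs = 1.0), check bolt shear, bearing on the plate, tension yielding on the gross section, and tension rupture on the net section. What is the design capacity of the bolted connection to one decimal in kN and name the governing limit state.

424.3 kN (bolt shear governs)

Bolt shear: A_b = π(16)²/4 = 201.06 mm². φR_n = 0.75 × 469 × 201.06 × 6 × 1 = 424.3 kN.
Bearing (10 mm plate, F_u = 450 MPa): end bolts L_c = 34 − 18/2 = 25, R_n = min(1.2×25×10×450, 2.4×16×10×450) = 135 kN/bolt; interior L_c = 51 − 18 = 33, R_n = 172.8 kN/bolt. φR_n = 0.75 × (2×135 + 4×172.8) = 720.9 kN.
Tension yield (gross): A_g = 189×10 = 1890 mm². φR_n = 0.90 × 345 × 1890 = 586.8 kN.
Tension rupture (net): A_n = (189 − 2×20)×10 = 1490 mm² (U = 1.0, A_e = A_n). φR_n = 0.75 × 450 × 1490 = 502.9 kN.
Governing: min(424.3, 720.9, 586.8, 502.9) = 424.3 kN → bolt shear.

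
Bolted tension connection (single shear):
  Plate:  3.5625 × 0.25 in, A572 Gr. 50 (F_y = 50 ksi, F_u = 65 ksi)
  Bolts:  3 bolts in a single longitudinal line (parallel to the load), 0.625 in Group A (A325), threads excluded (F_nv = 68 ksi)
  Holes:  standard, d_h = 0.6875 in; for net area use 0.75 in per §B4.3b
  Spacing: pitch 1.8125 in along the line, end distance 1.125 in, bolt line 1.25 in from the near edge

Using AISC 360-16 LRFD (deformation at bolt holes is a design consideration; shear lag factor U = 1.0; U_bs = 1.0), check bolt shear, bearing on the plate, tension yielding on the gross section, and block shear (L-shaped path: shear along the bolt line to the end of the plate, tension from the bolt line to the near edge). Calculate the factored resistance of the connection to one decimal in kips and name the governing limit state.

31.7 kips (block shear governs)

Bolt shear: A_b = π(0.625)²/4 = 0.3068 in². φR_n = 0.75 × 68 × 0.3068 × 3 × 1 = 46.9 kips.
Bearing (0.25 in plate, F_u = 65 ksi): end bolts L_c = 1.125 − 0.6875/2 = 0.78125, R_n = min(1.2×0.78125×0.25×65, 2.4×0.625×0.25×65) = 15.234 kips/bolt; interior L_c = 1.8125 − 0.6875 = 1.125, R_n = 21.938 kips/bolt. φR_n = 0.75 × (1×15.234 + 2×21.938) = 44.3 kips.
Tension yield (gross): A_g = 3.5625×0.25 = 0.89063 in². φR_n = 0.90 × 50 × 0.89063 = 40.1 kips.
Block shear: shear path 1×[1.125+2×1.8125] = 1×4.75 in, A_gv = 1.1875, A_nv = 1×(4.75 − 2.5×0.75)×0.25 = 0.71875 in²; tension to near edge: (1.25 − 0.5×0.75)×0.25 = 0.21875 in². R_n = min(0.6×65×0.71875, 0.6×50×1.1875) + 1.0×65×0.21875 = min(28.031, 35.625) + 14.219 = 42.25 kips. φR_n = 0.75 × 42.25 = 31.7 kips.
Governing: min(46.9, 44.3, 40.1, 31.7) = 31.7 kips → block shear.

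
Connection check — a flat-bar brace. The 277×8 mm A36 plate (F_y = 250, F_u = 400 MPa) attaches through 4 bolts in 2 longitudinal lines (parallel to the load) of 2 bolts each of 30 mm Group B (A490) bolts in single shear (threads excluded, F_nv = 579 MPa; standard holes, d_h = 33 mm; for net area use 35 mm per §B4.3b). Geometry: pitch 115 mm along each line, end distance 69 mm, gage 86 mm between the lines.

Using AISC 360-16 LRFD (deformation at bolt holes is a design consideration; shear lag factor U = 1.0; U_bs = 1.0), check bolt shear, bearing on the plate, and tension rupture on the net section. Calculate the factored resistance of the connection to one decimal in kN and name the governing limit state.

496.8 kN (net-section rupture governs)

Bolt shear: A_b = π(30)²/4 = 706.86 mm². φR_n = 0.75 × 579 × 706.86 × 4 × 1 = 1227.8 kN.
Bearing (8 mm plate, F_u = 400 MPa): end bolts L_c = 69 − 33/2 = 52.5, R_n = min(1.2×52.5×8×400, 2.4×30×8×400) = 201.6 kN/bolt; interior L_c = 115 − 33 = 82, R_n = 230.4 kN/bolt. φR_n = 0.75 × (2×201.6 + 2×230.4) = 648.0 kN.
Tension rupture (net): A_n = (277 − 2×35)×8 = 1656 mm² (U = 1.0, A_e = A_n). φR_n = 0.75 × 400 × 1656 = 496.8 kN.
Governing: min(1227.8, 648.0, 496.8) = 496.8 kN → net-section rupture.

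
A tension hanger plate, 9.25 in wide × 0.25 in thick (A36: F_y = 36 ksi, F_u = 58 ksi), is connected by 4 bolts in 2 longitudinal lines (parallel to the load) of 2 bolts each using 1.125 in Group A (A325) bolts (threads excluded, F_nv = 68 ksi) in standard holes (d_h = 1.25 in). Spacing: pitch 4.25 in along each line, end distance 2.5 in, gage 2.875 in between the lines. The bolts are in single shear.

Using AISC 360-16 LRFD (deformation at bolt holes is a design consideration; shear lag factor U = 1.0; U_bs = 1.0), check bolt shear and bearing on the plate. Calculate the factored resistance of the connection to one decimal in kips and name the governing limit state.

Bolt shear: A_b = π(1.125)²/4 = 0.99402 in². φR_n = 0.75 × 68 × 0.99402 × 4 × 1 = 202.8 kips.
Bearing (0.25 in plate, F_u = 58 ksi): end bolts L_c = 2.5 − 1.25/2 = 1.875, R_n = min(1.2×1.875×0.25×58, 2.4×1.125×0.25×58) = 32.625 kips/bolt; interior L_c = 4.25 − 1.25 = 3, R_n = 39.15 kips/bolt. φR_n = 0.75 × (2×32.625 + 2×39.15) = 107.7 kips.
Governing: min(202.8, 107.7) = 107.7 kips → bearing.

107.7 kips (bearing governs)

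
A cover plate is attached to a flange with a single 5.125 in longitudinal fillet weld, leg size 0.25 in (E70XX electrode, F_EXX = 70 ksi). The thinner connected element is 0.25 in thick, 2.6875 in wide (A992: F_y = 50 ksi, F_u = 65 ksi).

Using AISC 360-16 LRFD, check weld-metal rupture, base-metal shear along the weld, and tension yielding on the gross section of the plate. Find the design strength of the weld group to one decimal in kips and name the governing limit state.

Weld metal: throat = 0.707×0.25 = 0.17675 in, L = 5.125 in. φR_n = 0.75 × 0.6 × 70 × 0.17675 × 5.125 = 28.5 kips.
Base metal shear (0.25 in plate): yield φR_n = 1.0×0.6×50×0.25×5.125 = 38.4 kips; rupture φR_n = 0.75×0.6×65×0.25×5.125 = 37.5 kips; take 37.5 kips (rupture).
Tension yield (gross): A_g = 2.6875×0.25 = 0.67188 in². φR_n = 0.90 × 50 × 0.67188 = 30.2 kips.
Governing: min(28.5, 37.5, 30.2) = 28.5 kips → weld metal.

28.5 kips (weld metal governs)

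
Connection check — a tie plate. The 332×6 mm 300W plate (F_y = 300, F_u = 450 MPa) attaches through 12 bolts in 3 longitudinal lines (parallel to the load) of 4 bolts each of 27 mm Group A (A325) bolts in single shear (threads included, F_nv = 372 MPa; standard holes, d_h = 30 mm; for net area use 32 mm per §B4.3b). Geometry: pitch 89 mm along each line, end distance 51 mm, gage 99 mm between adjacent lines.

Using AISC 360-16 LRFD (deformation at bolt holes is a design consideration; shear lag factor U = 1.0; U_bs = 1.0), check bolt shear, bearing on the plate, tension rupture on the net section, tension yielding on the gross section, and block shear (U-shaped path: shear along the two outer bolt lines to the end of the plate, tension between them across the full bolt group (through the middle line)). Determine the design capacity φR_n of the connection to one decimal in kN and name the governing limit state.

477.9 kN (net-section rupture governs)

Bolt shear: A_b = π(27)²/4 = 572.56 mm². φR_n = 0.75 × 372 × 572.56 × 12 × 1 = 1916.9 kN.
Bearing (6 mm plate, F_u = 450 MPa): end bolts L_c = 51 − 30/2 = 36, R_n = min(1.2×36×6×450, 2.4×27×6×450) = 116.64 kN/bolt; interior L_c = 89 − 30 = 59, R_n = 174.96 kN/bolt. φR_n = 0.75 × (3×116.64 + 9×174.96) = 1443.4 kN.
Tension rupture (net): A_n = (332 − 3×32)×6 = 1416 mm² (U = 1.0, A_e = A_n). φR_n = 0.75 × 450 × 1416 = 477.9 kN.
Tension yield (gross): A_g = 332×6 = 1992 mm². φR_n = 0.90 × 300 × 1992 = 537.8 kN.
Block shear: shear path 2×[51+3×89] = 2×318 mm, A_gv = 3816, A_nv = 2×(318 − 3.5×32)×6 = 2472 mm²; tension across gage: (198 − 2×32)×6 = 804 mm². R_n = min(0.6×450×2472, 0.6×300×3816) + 1.0×450×804 = min(667.44, 686.88) + 361.8 = 1029.2 kN. φR_n = 0.75 × 1029.2 = 771.9 kN.
Governing: min(1916.9, 1443.4, 477.9, 537.8, 771.9) = 477.9 kN → net-section rupture.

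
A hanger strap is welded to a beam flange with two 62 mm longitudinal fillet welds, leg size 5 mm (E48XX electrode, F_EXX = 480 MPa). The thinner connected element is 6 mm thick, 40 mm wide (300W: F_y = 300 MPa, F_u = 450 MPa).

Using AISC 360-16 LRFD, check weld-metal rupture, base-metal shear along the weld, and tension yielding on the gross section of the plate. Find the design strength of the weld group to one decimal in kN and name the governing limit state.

Weld metal: throat = 0.707×5 = 3.535 mm, L = 2×62 = 124 mm. φR_n = 0.75 × 0.6 × 480 × 3.535 × 124 = 94.7 kN.
Base metal shear (6 mm plate): yield φR_n = 1.0×0.6×300×6×124 = 133.9 kN; rupture φR_n = 0.75×0.6×450×6×124 = 150.7 kN; take 133.9 kN (yield).
Tension yield (gross): A_g = 40×6 = 240 mm². φR_n = 0.90 × 300 × 240 = 64.8 kN.
Governing: min(94.7, 133.9, 64.8) = 64.8 kN → gross-section yield.

64.8 kN (gross-section yield governs)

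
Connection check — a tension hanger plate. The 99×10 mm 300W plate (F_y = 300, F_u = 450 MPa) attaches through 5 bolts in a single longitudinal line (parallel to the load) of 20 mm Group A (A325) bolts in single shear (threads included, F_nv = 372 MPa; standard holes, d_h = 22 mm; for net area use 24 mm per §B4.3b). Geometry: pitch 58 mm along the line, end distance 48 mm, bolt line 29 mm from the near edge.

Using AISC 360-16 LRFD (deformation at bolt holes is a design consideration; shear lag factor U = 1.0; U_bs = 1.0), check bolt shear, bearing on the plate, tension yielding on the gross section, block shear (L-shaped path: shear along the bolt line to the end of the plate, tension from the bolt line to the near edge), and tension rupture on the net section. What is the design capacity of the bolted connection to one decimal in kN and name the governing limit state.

253.1 kN (net-section rupture governs)

Bolt shear: A_b = π(20)²/4 = 314.16 mm². φR_n = 0.75 × 372 × 314.16 × 5 × 1 = 438.3 kN.
Bearing (10 mm plate, F_u = 450 MPa): end bolts L_c = 48 − 22/2 = 37, R_n = min(1.2×37×10×450, 2.4×20×10×450) = 199.8 kN/bolt; interior L_c = 58 − 22 = 36, R_n = 194.4 kN/bolt. φR_n = 0.75 × (1×199.8 + 4×194.4) = 733.1 kN.
Tension yield (gross): A_g = 99×10 = 990 mm². φR_n = 0.90 × 300 × 990 = 267.3 kN.
Block shear: shear path 1×[48+4×58] = 1×280 mm, A_gv = 2800, A_nv = 1×(280 − 4.5×24)×10 = 1720 mm²; tension to near edge: (29 − 0.5×24)×10 = 170 mm². R_n = min(0.6×450×1720, 0.6×300×2800) + 1.0×450×170 = min(464.4, 504) + 76.5 = 540.9 kN. φR_n = 0.75 × 540.9 = 405.7 kN.
Tension rupture (net): A_n = (99 − 1×24)×10 = 750 mm² (U = 1.0, A_e = A_n). φR_n = 0.75 × 450 × 750 = 253.1 kN.
Governing: min(438.3, 733.1, 267.3, 405.7, 253.1) = 253.1 kN → net-section rupture.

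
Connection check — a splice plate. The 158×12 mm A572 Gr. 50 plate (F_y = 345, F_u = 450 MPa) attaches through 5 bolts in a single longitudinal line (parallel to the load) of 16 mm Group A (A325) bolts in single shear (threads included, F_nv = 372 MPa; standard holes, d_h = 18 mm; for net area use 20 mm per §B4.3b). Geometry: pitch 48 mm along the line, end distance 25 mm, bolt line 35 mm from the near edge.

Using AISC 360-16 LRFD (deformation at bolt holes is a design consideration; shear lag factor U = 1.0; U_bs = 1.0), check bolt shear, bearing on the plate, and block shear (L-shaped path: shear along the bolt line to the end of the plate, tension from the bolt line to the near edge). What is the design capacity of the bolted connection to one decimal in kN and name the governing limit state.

280.5 kN (bolt shear governs)

Bolt shear: A_b = π(16)²/4 = 201.06 mm². φR_n = 0.75 × 372 × 201.06 × 5 × 1 = 280.5 kN.
Bearing (12 mm plate, F_u = 450 MPa): end bolts L_c = 25 − 18/2 = 16, R_n = min(1.2×16×12×450, 2.4×16×12×450) = 103.68 kN/bolt; interior L_c = 48 − 18 = 30, R_n = 194.4 kN/bolt. φR_n = 0.75 × (1×103.68 + 4×194.4) = 661.0 kN.
Block shear: shear path 1×[25+4×48] = 1×217 mm, A_gv = 2604, A_nv = 1×(217 − 4.5×20)×12 = 1524 mm²; tension to near edge: (35 − 0.5×20)×12 = 300 mm². R_n = min(0.6×450×1524, 0.6×345×2604) + 1.0×450×300 = min(411.48, 539.03) + 135 = 546.48 kN. φR_n = 0.75 × 546.48 = 409.9 kN.
Governing: min(280.5, 661.0, 409.9) = 280.5 kN → bolt shear.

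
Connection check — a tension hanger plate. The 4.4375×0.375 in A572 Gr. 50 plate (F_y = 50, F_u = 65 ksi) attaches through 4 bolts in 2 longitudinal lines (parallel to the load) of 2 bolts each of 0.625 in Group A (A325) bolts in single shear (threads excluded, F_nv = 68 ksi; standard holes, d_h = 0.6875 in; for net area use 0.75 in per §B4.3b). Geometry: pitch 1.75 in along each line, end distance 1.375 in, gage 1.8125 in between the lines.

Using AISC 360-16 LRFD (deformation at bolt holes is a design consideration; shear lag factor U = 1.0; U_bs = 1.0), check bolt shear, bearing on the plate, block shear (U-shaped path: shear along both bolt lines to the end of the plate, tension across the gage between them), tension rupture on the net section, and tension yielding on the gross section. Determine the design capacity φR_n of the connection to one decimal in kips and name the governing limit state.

Bolt shear: A_b = π(0.625)²/4 = 0.3068 in². φR_n = 0.75 × 68 × 0.3068 × 4 × 1 = 62.6 kips.
Bearing (0.375 in plate, F_u = 65 ksi): end bolts L_c = 1.375 − 0.6875/2 = 1.03125, R_n = min(1.2×1.03125×0.375×65, 2.4×0.625×0.375×65) = 30.164 kips/bolt; interior L_c = 1.75 − 0.6875 = 1.0625, R_n = 31.078 kips/bolt. φR_n = 0.75 × (2×30.164 + 2×31.078) = 91.9 kips.
Block shear: shear path 2×[1.375+1×1.75] = 2×3.125 in, A_gv = 2.3438, A_nv = 2×(3.125 − 1.5×0.75)×0.375 = 1.5 in²; tension across gage: (1.8125 − 1×0.75)×0.375 = 0.39844 in². R_n = min(0.6×65×1.5, 0.6×50×2.3438) + 1.0×65×0.39844 = min(58.5, 70.314) + 25.899 = 84.399 kips. φR_n = 0.75 × 84.399 = 63.3 kips.
Tension rupture (net): A_n = (4.4375 − 2×0.75)×0.375 = 1.1016 in² (U = 1.0, A_e = A_n). φR_n = 0.75 × 65 × 1.1016 = 53.7 kips.
Tension yield (gross): A_g = 4.4375×0.375 = 1.6641 in². φR_n = 0.90 × 50 × 1.6641 = 74.9 kips.
Governing: min(62.6, 91.9, 63.3, 53.7, 74.9) = 53.7 kips → net-section rupture.

53.7 kips (net-section rupture governs)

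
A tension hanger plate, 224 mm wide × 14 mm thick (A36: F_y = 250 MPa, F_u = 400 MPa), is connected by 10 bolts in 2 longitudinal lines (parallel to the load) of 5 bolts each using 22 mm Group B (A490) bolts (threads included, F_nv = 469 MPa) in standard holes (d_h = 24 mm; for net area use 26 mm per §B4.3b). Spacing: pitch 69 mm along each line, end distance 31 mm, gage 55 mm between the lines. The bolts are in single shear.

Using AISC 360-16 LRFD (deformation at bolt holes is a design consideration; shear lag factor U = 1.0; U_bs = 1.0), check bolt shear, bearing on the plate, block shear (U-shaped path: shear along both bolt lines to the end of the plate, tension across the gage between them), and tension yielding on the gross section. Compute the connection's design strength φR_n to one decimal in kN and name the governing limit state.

705.6 kN (gross-section yield governs)

Bolt shear: A_b = π(22)²/4 = 380.13 mm². φR_n = 0.75 × 469 × 380.13 × 10 × 1 = 1337.1 kN.
Bearing (14 mm plate, F_u = 400 MPa): end bolts L_c = 31 − 24/2 = 19, R_n = min(1.2×19×14×400, 2.4×22×14×400) = 127.68 kN/bolt; interior L_c = 69 − 24 = 45, R_n = 295.68 kN/bolt. φR_n = 0.75 × (2×127.68 + 8×295.68) = 1965.6 kN.
Block shear: shear path 2×[31+4×69] = 2×307 mm, A_gv = 8596, A_nv = 2×(307 − 4.5×26)×14 = 5320 mm²; tension across gage: (55 − 1×26)×14 = 406 mm². R_n = min(0.6×400×5320, 0.6×250×8596) + 1.0×400×406 = min(1276.8, 1289.4) + 162.4 = 1439.2 kN. φR_n = 0.75 × 1439.2 = 1079.4 kN.
Tension yield (gross): A_g = 224×14 = 3136 mm². φR_n = 0.90 × 250 × 3136 = 705.6 kN.
Governing: min(1337.1, 1965.6, 1079.4, 705.6) = 705.6 kN → gross-section yield.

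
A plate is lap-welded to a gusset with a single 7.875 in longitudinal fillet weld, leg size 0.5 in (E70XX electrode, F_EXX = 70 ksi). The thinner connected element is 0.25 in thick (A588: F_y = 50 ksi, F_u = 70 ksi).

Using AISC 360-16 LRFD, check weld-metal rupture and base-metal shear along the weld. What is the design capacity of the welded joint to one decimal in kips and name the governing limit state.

59.1 kips (base-metal shear governs)

Weld metal: throat = 0.707×0.5 = 0.3535 in, L = 7.875 in. φR_n = 0.75 × 0.6 × 70 × 0.3535 × 7.875 = 87.7 kips.
Base metal shear (0.25 in plate): yield φR_n = 1.0×0.6×50×0.25×7.875 = 59.1 kips; rupture φR_n = 0.75×0.6×70×0.25×7.875 = 62.0 kips; take 59.1 kips (yield).
Governing: min(87.7, 59.1) = 59.1 kips → base-metal shear.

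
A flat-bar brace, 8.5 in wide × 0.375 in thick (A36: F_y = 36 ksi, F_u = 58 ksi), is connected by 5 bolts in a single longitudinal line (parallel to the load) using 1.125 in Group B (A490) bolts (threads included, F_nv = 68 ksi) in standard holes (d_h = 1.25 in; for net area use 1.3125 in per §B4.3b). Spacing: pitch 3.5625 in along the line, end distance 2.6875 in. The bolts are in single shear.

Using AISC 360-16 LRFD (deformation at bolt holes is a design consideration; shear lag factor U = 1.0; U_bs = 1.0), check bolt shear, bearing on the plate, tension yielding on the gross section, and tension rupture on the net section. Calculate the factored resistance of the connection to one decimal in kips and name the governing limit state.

Bolt shear: A_b = π(1.125)²/4 = 0.99402 in². φR_n = 0.75 × 68 × 0.99402 × 5 × 1 = 253.5 kips.
Bearing (0.375 in plate, F_u = 58 ksi): end bolts L_c = 2.6875 − 1.25/2 = 2.0625, R_n = min(1.2×2.0625×0.375×58, 2.4×1.125×0.375×58) = 53.831 kips/bolt; interior L_c = 3.5625 − 1.25 = 2.3125, R_n = 58.725 kips/bolt. φR_n = 0.75 × (1×53.831 + 4×58.725) = 216.5 kips.
Tension yield (gross): A_g = 8.5×0.375 = 3.1875 in². φR_n = 0.90 × 36 × 3.1875 = 103.3 kips.
Tension rupture (net): A_n = (8.5 − 1×1.3125)×0.375 = 2.6953 in² (U = 1.0, A_e = A_n). φR_n = 0.75 × 58 × 2.6953 = 117.2 kips.
Governing: min(253.5, 216.5, 103.3, 117.2) = 103.3 kips → gross-section yield.

103.3 kips (gross-section yield governs)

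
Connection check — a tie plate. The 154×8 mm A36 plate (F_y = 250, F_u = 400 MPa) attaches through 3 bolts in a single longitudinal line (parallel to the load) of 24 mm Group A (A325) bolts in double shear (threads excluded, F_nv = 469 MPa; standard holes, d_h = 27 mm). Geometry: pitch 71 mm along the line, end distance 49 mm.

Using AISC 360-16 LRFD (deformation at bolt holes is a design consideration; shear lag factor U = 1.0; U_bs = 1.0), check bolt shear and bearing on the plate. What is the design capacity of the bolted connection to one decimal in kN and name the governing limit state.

Bolt shear: A_b = π(24)²/4 = 452.39 mm². φR_n = 0.75 × 469 × 452.39 × 3 × 2 = 954.8 kN.
Bearing (8 mm plate, F_u = 400 MPa): end bolts L_c = 49 − 27/2 = 35.5, R_n = min(1.2×35.5×8×400, 2.4×24×8×400) = 136.32 kN/bolt; interior L_c = 71 − 27 = 44, R_n = 168.96 kN/bolt. φR_n = 0.75 × (1×136.32 + 2×168.96) = 355.7 kN.
Governing: min(954.8, 355.7) = 355.7 kN → bearing.

355.7 kN (bearing governs)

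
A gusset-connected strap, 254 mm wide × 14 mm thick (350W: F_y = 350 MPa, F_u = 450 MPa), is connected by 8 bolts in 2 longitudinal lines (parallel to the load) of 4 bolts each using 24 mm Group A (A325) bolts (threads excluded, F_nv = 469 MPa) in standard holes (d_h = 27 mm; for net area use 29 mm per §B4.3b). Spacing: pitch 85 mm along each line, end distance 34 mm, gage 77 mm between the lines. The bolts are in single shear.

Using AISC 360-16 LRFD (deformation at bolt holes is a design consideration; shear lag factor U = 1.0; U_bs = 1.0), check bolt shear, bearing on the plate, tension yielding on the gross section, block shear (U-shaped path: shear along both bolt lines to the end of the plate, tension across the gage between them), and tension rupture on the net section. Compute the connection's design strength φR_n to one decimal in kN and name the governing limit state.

926.1 kN (net-section rupture governs)

Bolt shear: A_b = π(24)²/4 = 452.39 mm². φR_n = 0.75 × 469 × 452.39 × 8 × 1 = 1273.0 kN.
Bearing (14 mm plate, F_u = 450 MPa): end bolts L_c = 34 − 27/2 = 20.5, R_n = min(1.2×20.5×14×450, 2.4×24×14×450) = 154.98 kN/bolt; interior L_c = 85 − 27 = 58, R_n = 362.88 kN/bolt. φR_n = 0.75 × (2×154.98 + 6×362.88) = 1865.4 kN.
Tension yield (gross): A_g = 254×14 = 3556 mm². φR_n = 0.90 × 350 × 3556 = 1120.1 kN.
Block shear: shear path 2×[34+3×85] = 2×289 mm, A_gv = 8092, A_nv = 2×(289 − 3.5×29)×14 = 5250 mm²; tension across gage: (77 − 1×29)×14 = 672 mm². R_n = min(0.6×450×5250, 0.6×350×8092) + 1.0×450×672 = min(1417.5, 1699.3) + 302.4 = 1719.9 kN. φR_n = 0.75 × 1719.9 = 1289.9 kN.
Tension rupture (net): A_n = (254 − 2×29)×14 = 2744 mm² (U = 1.0, A_e = A_n). φR_n = 0.75 × 450 × 2744 = 926.1 kN.
Governing: min(1273.0, 1865.4, 1120.1, 1289.9, 926.1) = 926.1 kN → net-section rupture.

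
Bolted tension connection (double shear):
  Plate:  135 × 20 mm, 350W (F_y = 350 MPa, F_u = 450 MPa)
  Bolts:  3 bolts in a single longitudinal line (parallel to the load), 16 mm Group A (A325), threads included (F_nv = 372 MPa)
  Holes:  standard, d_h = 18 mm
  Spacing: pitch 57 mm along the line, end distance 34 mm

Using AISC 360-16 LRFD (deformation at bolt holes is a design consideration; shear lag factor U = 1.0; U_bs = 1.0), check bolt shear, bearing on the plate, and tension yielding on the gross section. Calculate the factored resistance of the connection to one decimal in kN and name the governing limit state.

336.6 kN (bolt shear governs)

Bolt shear: A_b = π(16)²/4 = 201.06 mm². φR_n = 0.75 × 372 × 201.06 × 3 × 2 = 336.6 kN.
Bearing (20 mm plate, F_u = 450 MPa): end bolts L_c = 34 − 18/2 = 25, R_n = min(1.2×25×20×450, 2.4×16×20×450) = 270 kN/bolt; interior L_c = 57 − 18 = 39, R_n = 345.6 kN/bolt. φR_n = 0.75 × (1×270 + 2×345.6) = 720.9 kN.
Tension yield (gross): A_g = 135×20 = 2700 mm². φR_n = 0.90 × 350 × 2700 = 850.5 kN.
Governing: min(336.6, 720.9, 850.5) = 336.6 kN → bolt shear.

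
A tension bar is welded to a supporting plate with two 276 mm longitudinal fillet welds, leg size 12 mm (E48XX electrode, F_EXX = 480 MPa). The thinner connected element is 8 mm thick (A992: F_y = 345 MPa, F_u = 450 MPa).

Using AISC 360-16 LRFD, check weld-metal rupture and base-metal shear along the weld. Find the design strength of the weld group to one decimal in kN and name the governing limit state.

894.2 kN (base-metal shear governs)

Weld metal: throat = 0.707×12 = 8.484 mm, L = 2×276 = 552 mm. φR_n = 0.75 × 0.6 × 480 × 8.484 × 552 = 1011.6 kN.
Base metal shear (8 mm plate): yield φR_n = 1.0×0.6×345×8×552 = 914.1 kN; rupture φR_n = 0.75×0.6×450×8×552 = 894.2 kN; take 894.2 kN (rupture).
Governing: min(1011.6, 894.2) = 894.2 kN → base-metal shear.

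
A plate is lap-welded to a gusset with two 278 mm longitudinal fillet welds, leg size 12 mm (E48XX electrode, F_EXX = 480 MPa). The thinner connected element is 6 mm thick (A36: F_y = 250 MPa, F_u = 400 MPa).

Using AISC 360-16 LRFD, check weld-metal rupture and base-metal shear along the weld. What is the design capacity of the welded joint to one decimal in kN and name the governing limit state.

Weld metal: throat = 0.707×12 = 8.484 mm, L = 2×278 = 556 mm. φR_n = 0.75 × 0.6 × 480 × 8.484 × 556 = 1018.9 kN.
Base metal shear (6 mm plate): yield φR_n = 1.0×0.6×250×6×556 = 500.4 kN; rupture φR_n = 0.75×0.6×400×6×556 = 600.5 kN; take 500.4 kN (yield).
Governing: min(1018.9, 500.4) = 500.4 kN → base-metal shear.

500.4 kN (base-metal shear governs)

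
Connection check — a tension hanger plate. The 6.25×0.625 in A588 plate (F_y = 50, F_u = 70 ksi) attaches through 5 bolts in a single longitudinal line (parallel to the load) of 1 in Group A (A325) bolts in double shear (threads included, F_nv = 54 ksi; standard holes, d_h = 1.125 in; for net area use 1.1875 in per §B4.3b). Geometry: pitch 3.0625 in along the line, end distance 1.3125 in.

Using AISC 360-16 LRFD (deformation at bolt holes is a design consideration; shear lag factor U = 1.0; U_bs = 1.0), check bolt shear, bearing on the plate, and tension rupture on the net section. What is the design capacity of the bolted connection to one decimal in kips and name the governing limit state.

Bolt shear: A_b = π(1)²/4 = 0.7854 in². φR_n = 0.75 × 54 × 0.7854 × 5 × 2 = 318.1 kips.
Bearing (0.625 in plate, F_u = 70 ksi): end bolts L_c = 1.3125 − 1.125/2 = 0.75, R_n = min(1.2×0.75×0.625×70, 2.4×1×0.625×70) = 39.375 kips/bolt; interior L_c = 3.0625 − 1.125 = 1.9375, R_n = 101.72 kips/bolt. φR_n = 0.75 × (1×39.375 + 4×101.72) = 334.7 kips.
Tension rupture (net): A_n = (6.25 − 1×1.1875)×0.625 = 3.1641 in² (U = 1.0, A_e = A_n). φR_n = 0.75 × 70 × 3.1641 = 166.1 kips.
Governing: min(318.1, 334.7, 166.1) = 166.1 kips → net-section rupture.

166.1 kips (net-section rupture governs)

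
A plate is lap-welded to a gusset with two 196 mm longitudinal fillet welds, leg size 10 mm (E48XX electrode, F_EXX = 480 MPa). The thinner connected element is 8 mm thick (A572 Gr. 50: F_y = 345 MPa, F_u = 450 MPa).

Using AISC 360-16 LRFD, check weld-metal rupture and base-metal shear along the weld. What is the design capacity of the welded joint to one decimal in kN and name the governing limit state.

598.6 kN (weld metal governs)

Weld metal: throat = 0.707×10 = 7.07 mm, L = 2×196 = 392 mm. φR_n = 0.75 × 0.6 × 480 × 7.07 × 392 = 598.6 kN.
Base metal shear (8 mm plate): yield φR_n = 1.0×0.6×345×8×392 = 649.2 kN; rupture φR_n = 0.75×0.6×450×8×392 = 635.0 kN; take 635.0 kN (rupture).
Governing: min(598.6, 635.0) = 598.6 kN → weld metal.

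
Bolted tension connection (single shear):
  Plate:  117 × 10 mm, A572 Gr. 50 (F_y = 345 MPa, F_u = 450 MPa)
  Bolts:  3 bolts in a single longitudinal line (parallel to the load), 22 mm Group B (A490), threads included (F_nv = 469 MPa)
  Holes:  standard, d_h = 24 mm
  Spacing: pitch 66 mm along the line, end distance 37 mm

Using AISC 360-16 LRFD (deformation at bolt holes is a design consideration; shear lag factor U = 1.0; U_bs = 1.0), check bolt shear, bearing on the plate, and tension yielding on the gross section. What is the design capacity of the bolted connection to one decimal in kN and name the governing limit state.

363.3 kN (gross-section yield governs)

Bolt shear: A_b = π(22)²/4 = 380.13 mm². φR_n = 0.75 × 469 × 380.13 × 3 × 1 = 401.1 kN.
Bearing (10 mm plate, F_u = 450 MPa): end bolts L_c = 37 − 24/2 = 25, R_n = min(1.2×25×10×450, 2.4×22×10×450) = 135 kN/bolt; interior L_c = 66 − 24 = 42, R_n = 226.8 kN/bolt. φR_n = 0.75 × (1×135 + 2×226.8) = 441.5 kN.
Tension yield (gross): A_g = 117×10 = 1170 mm². φR_n = 0.90 × 345 × 1170 = 363.3 kN.
Governing: min(401.1, 441.5, 363.3) = 363.3 kN → gross-section yield.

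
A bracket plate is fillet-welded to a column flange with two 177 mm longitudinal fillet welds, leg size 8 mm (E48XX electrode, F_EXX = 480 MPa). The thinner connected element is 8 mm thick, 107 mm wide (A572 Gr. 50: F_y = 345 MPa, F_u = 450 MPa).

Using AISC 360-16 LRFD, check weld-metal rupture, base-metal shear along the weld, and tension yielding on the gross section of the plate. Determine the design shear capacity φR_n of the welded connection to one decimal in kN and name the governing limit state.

265.8 kN (gross-section yield governs)

Weld metal: throat = 0.707×8 = 5.656 mm, L = 2×177 = 354 mm. φR_n = 0.75 × 0.6 × 480 × 5.656 × 354 = 432.5 kN.
Base metal shear (8 mm plate): yield φR_n = 1.0×0.6×345×8×354 = 586.2 kN; rupture φR_n = 0.75×0.6×450×8×354 = 573.5 kN; take 573.5 kN (rupture).
Tension yield (gross): A_g = 107×8 = 856 mm². φR_n = 0.90 × 345 × 856 = 265.8 kN.
Governing: min(432.5, 573.5, 265.8) = 265.8 kN → gross-section yield.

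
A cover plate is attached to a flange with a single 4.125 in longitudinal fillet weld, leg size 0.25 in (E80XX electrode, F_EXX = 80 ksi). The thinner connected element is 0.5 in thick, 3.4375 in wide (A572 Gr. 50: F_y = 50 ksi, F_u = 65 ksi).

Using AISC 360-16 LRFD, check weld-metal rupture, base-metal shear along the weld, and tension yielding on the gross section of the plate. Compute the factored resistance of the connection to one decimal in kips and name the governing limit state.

26.2 kips (weld metal governs)

Weld metal: throat = 0.707×0.25 = 0.17675 in, L = 4.125 in. φR_n = 0.75 × 0.6 × 80 × 0.17675 × 4.125 = 26.2 kips.
Base metal shear (0.5 in plate): yield φR_n = 1.0×0.6×50×0.5×4.125 = 61.9 kips; rupture φR_n = 0.75×0.6×65×0.5×4.125 = 60.3 kips; take 60.3 kips (rupture).
Tension yield (gross): A_g = 3.4375×0.5 = 1.7188 in². φR_n = 0.90 × 50 × 1.7188 = 77.3 kips.
Governing: min(26.2, 60.3, 77.3) = 26.2 kips → weld metal.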